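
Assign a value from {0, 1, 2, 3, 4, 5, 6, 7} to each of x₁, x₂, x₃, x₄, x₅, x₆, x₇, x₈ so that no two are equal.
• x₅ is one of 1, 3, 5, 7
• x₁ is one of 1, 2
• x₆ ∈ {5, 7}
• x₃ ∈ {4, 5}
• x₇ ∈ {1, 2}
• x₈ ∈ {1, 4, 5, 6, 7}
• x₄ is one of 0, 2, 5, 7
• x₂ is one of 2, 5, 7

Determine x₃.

The 8 variables together cover exactly {0, 1, 2, 3, 4, 5, 6, 7} — 8 values for 8 variables — and 0 appears only in x₄'s list, so x₄ = 0.
The 7 still-open variables together cover exactly {1, 2, 3, 4, 5, 6, 7} — 7 values for 7 variables — and 3 appears only in x₅'s list, so x₅ = 3.
Among the 6 still-open variables, 6 fits only x₈ (and all 6 values in {1, 2, 4, 5, 6, 7} must be used), so x₈ = 6.
Among the 5 still-open variables, 4 fits only x₃ (and all 5 values in {1, 2, 4, 5, 7} must be used), so x₃ = 4.

4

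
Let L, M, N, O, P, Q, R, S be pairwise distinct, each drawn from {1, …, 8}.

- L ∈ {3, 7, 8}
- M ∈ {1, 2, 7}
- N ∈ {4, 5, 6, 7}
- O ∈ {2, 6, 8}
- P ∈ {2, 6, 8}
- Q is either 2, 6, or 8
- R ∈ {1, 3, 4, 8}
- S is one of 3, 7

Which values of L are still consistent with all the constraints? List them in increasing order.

3, 7

Among the 8 variables, 5 fits only N (and all 8 values in {1, 2, 3, 4, 5, 6, 7, 8} must be used), so N = 5.
The 7 still-open variables together cover exactly {1, 2, 3, 4, 6, 7, 8} — 7 values for 7 variables — and 4 appears only in R's list, so R = 4.
The 6 still-open variables together cover exactly {1, 2, 3, 6, 7, 8} — 6 values for 6 variables — and 1 appears only in M's list, so M = 1.
O, P, Q between them cover only {2, 6, 8} — a naked triple. Remove those values from L.
No further eliminations apply; L can still be any of 3, 7.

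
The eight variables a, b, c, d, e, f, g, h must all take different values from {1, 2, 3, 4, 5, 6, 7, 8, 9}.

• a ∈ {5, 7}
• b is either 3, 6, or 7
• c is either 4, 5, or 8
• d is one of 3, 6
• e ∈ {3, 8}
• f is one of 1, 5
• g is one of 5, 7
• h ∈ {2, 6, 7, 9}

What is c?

4

a and g share exactly the 2 values {5, 7}; by pigeonhole those values go to them, so strike 5, 7 from b, c, f, h.
f has just one choice, so f = 1.
The 2 variables b and d are confined to {3, 6}, which locks those values in; drop them from e, h.
That leaves e = 8. So c can't be 8.
So c = 4.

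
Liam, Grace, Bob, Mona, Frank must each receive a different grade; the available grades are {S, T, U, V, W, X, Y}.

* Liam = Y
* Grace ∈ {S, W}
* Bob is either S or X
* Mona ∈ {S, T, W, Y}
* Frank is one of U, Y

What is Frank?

U

Liam must be Y (only option left). Strike Y from Mona, Frank.
So Frank = U.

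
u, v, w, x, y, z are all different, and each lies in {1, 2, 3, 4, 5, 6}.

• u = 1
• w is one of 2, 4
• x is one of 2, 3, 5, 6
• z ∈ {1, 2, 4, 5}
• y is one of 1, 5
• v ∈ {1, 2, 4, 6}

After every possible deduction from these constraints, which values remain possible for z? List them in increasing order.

u has just one choice, so u = 1. Strike 1 from v, y, z.
y has just one choice, so y = 5. Eliminate 5 elsewhere: x, z.
The 4 still-open variables draw from only 4 values {2, 3, 4, 6}, so each is used; only x can be 3, hence x = 3.
The 3 still-open variables together cover exactly {2, 4, 6} — 3 values for 3 variables — and 6 appears only in v's list, so v = 6.
No further eliminations apply; z can still be any of 2, 4.

2, 4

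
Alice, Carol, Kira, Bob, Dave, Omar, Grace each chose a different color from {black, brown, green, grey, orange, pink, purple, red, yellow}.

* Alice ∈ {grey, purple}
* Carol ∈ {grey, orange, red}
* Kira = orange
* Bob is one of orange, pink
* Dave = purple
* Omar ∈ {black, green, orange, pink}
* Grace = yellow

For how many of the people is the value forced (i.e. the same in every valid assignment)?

6

Kira has just one choice, so Kira = orange. Remove orange from Carol, Bob, Omar.
That leaves Bob = pink. Remove pink from Omar.
That leaves Dave = purple. Remove purple from Alice.
That leaves Grace = yellow.
That leaves Alice = grey. Strike grey from Carol.
Carol's domain is down to {red}, so Carol = red.
Determined: Alice=grey, Carol=red, Kira=orange, Bob=pink, Dave=purple, Grace=yellow. The other people each still have more than one consistent value. That makes 6.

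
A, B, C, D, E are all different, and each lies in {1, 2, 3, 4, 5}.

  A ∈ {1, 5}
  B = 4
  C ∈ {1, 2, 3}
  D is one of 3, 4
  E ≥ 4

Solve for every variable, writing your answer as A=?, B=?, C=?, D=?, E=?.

A=1, B=4, C=2, D=3, E=5

B's domain is down to {4}, so B = 4. So D, E can't be 4.
That leaves D = 3. So C can't be 3.
E has just one choice, so E = 5. Strike 5 from A.
A must be 1 (only option left). Strike 1 from C.
C has just one choice, so C = 2.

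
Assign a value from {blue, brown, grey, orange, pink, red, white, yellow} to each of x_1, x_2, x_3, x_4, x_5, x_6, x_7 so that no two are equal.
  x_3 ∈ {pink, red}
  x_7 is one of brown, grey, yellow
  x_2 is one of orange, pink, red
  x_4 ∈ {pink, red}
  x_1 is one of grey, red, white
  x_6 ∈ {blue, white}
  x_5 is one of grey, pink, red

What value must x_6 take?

blue

x_3 and x_4 share exactly the 2 values {pink, red}; by pigeonhole those values go to them, so strike pink, red from x_1, x_2, x_5.
That leaves x_2 = orange.
That leaves x_5 = grey. Eliminate grey elsewhere: x_1, x_7.
That leaves x_1 = white. So x_6 can't be white.
So x_6 = blue.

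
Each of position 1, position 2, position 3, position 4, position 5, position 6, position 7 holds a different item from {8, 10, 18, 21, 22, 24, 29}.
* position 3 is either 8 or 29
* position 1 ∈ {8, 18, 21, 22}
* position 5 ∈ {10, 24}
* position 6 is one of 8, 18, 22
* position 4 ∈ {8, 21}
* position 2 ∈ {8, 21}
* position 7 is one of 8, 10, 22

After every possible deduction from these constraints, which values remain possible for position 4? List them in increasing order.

8, 21

The 7 variables draw from only 7 values {8, 10, 18, 21, 22, 24, 29}, so each is used; only position 5 can be 24, hence position 5 = 24.
The 6 still-open variables together cover exactly {8, 10, 18, 21, 22, 29} — 6 values for 6 variables — and 10 appears only in position 7's list, so position 7 = 10.
The 5 still-open variables draw from only 5 values {8, 18, 21, 22, 29}, so each is used; only position 3 can be 29, hence position 3 = 29.
position 2 and position 4 between them cover only {8, 21} — a naked pair. Remove those values from position 1, position 6.
No further eliminations apply; position 4 can still be any of 8, 21.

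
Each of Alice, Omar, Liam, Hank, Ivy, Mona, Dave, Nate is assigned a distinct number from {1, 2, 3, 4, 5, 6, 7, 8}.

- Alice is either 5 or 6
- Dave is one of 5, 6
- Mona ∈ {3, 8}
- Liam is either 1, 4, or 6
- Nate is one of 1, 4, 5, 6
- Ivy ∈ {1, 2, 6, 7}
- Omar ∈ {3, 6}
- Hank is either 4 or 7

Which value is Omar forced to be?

3

Among the 8 variables, 2 fits only Ivy (and all 8 values in {1, 2, 3, 4, 5, 6, 7, 8} must be used), so Ivy = 2.
The 7 still-open variables together cover exactly {1, 3, 4, 5, 6, 7, 8} — 7 values for 7 variables — and 7 appears only in Hank's list, so Hank = 7.
Among the 6 still-open variables, 8 fits only Mona (and all 6 values in {1, 3, 4, 5, 6, 8} must be used), so Mona = 8.
The 5 still-open variables draw from only 5 values {1, 3, 4, 5, 6}, so each is used; only Omar can be 3, hence Omar = 3.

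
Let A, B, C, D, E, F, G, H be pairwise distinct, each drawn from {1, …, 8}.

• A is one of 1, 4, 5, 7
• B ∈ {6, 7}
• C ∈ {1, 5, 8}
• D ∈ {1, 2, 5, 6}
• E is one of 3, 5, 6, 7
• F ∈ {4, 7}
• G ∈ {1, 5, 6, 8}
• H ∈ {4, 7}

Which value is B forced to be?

The 8 variables draw from only 8 values {1, 2, 3, 4, 5, 6, 7, 8}, so each is used; only D can be 2, hence D = 2.
Among the 7 still-open variables, 3 fits only E (and all 7 values in {1, 3, 4, 5, 6, 7, 8} must be used), so E = 3.
The 2 variables F and H are confined to {4, 7}, which locks those values in; drop them from A, B.
So B = 6.

6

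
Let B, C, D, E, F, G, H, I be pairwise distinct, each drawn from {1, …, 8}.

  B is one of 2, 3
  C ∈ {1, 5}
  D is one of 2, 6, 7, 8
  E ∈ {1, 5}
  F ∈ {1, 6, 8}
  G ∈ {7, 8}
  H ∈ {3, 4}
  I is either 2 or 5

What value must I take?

2

The 8 variables draw from only 8 values {1, 2, 3, 4, 5, 6, 7, 8}, so each is used; only H can be 4, hence H = 4.
Among the 7 still-open variables, 3 fits only B (and all 7 values in {1, 2, 3, 5, 6, 7, 8} must be used), so B = 3.
The 2 variables C and E are confined to {1, 5}, which locks those values in; drop them from F, I.
So I = 2.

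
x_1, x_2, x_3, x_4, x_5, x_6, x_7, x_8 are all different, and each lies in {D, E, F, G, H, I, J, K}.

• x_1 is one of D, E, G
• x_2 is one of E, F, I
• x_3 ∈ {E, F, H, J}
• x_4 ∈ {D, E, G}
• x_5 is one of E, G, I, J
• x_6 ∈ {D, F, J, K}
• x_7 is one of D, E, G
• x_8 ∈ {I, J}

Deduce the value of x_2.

Among the 8 variables, H fits only x_3 (and all 8 values in {D, E, F, G, H, I, J, K} must be used), so x_3 = H.
Among the 7 still-open variables, K fits only x_6 (and all 7 values in {D, E, F, G, I, J, K} must be used), so x_6 = K.
The 6 still-open variables together cover exactly {D, E, F, G, I, J} — 6 values for 6 variables — and F appears only in x_2's list, so x_2 = F.

F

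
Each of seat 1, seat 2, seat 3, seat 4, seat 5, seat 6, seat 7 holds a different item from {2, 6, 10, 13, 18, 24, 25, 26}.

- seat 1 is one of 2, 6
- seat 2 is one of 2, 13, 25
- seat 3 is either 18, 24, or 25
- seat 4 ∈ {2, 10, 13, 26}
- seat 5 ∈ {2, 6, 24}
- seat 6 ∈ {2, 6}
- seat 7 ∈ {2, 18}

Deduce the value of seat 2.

seat 1 and seat 6 share exactly the 2 values {2, 6}; by pigeonhole those values go to them, so strike 2, 6 from seat 2, seat 4, seat 5, seat 7.
seat 5's domain is down to {24}, so seat 5 = 24. Eliminate 24 elsewhere: seat 3.
seat 7's domain is down to {18}, so seat 7 = 18. Remove 18 from seat 3.
seat 3's domain is down to {25}, so seat 3 = 25. Strike 25 from seat 2.
So seat 2 = 13.

13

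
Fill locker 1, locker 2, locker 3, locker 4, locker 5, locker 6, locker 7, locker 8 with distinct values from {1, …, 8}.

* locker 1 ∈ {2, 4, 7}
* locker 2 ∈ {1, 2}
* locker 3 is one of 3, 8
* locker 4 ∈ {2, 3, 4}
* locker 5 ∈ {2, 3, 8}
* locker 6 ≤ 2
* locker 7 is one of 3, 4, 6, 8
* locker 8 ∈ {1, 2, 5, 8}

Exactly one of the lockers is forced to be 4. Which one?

locker 4

Among the 8 variables, 5 fits only locker 8 (and all 8 values in {1, 2, 3, 4, 5, 6, 7, 8} must be used), so locker 8 = 5.
The 7 still-open variables together cover exactly {1, 2, 3, 4, 6, 7, 8} — 7 values for 7 variables — and 6 appears only in locker 7's list, so locker 7 = 6.
The 6 still-open variables together cover exactly {1, 2, 3, 4, 7, 8} — 6 values for 6 variables — and 7 appears only in locker 1's list, so locker 1 = 7.
The 5 still-open variables together cover exactly {1, 2, 3, 4, 8} — 5 values for 5 variables — and 4 appears only in locker 4's list, so locker 4 = 4.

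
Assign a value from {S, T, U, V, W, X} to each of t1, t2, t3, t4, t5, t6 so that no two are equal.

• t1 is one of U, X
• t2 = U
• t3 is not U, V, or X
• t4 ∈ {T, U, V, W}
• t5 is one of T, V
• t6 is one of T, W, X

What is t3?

t2's domain is down to {U}, so t2 = U. Eliminate U elsewhere: t1, t4.
t1's domain is down to {X}, so t1 = X. So t6 can't be X.
The 4 still-open variables draw from only 4 values {S, T, V, W}, so each is used; only t3 can be S, hence t3 = S.

S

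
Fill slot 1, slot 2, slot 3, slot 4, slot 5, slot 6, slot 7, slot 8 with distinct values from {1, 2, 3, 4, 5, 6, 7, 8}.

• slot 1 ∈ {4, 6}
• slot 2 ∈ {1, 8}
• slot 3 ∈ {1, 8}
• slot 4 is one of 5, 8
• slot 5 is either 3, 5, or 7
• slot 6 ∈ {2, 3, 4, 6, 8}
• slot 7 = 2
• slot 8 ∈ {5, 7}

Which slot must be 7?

slot 8

slot 7 has just one choice, so slot 7 = 2. Eliminate 2 elsewhere: slot 6.
slot 2 and slot 3 between them cover only {1, 8} — a naked pair. Remove those values from slot 4, slot 6.
slot 4 must be 5 (only option left). Remove 5 from slot 5, slot 8.
So 7 goes to slot 8.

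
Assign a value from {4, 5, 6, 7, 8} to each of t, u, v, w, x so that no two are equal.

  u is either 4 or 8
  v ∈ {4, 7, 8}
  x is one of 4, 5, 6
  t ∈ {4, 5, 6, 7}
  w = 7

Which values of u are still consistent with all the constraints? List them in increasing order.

w must be 7 (only option left). Eliminate 7 elsewhere: t, v.
u and v share exactly the 2 values {4, 8}; by pigeonhole those values go to them, so strike 4, 8 from t, x.
No further eliminations apply; u can still be any of 4, 8.

4, 8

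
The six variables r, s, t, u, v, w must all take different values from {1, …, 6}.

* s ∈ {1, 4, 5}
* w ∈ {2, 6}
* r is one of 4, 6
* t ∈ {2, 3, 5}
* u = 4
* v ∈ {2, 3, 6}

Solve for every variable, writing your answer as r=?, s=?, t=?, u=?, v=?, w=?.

r=6, s=1, t=5, u=4, v=3, w=2

u's domain is down to {4}, so u = 4. Eliminate 4 elsewhere: r, s.
That leaves r = 6. So v, w can't be 6.
w's domain is down to {2}, so w = 2. Remove 2 from t, v.
That leaves v = 3. So t can't be 3.
t has just one choice, so t = 5. So s can't be 5.
s must be 1 (only option left).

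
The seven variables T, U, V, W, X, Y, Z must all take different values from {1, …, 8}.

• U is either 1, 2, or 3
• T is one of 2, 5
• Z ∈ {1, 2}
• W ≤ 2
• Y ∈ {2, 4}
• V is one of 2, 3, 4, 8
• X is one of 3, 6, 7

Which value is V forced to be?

W and Z share exactly the 2 values {1, 2}; by pigeonhole those values go to them, so strike 1, 2 from T, U, V, Y.
T must be 5 (only option left).
That leaves U = 3. Remove 3 from V, X.
That leaves Y = 4. Strike 4 from V.
So V = 8.

8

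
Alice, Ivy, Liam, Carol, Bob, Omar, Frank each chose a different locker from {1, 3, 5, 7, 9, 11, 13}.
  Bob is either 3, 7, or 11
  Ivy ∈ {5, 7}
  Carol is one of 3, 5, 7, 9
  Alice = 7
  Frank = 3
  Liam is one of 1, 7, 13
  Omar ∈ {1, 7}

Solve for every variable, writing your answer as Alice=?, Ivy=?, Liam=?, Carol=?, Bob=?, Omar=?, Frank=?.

Alice=7, Ivy=5, Liam=13, Carol=9, Bob=11, Omar=1, Frank=3

Alice's domain is down to {7}, so Alice = 7. Remove 7 from Ivy, Liam, Carol, Bob, Omar.
Ivy must be 5 (only option left). So Carol can't be 5.
Omar must be 1 (only option left). Remove 1 from Liam.
Frank's domain is down to {3}, so Frank = 3. So Carol, Bob can't be 3.
That leaves Liam = 13.
Carol must be 9 (only option left).
Bob has just one choice, so Bob = 11.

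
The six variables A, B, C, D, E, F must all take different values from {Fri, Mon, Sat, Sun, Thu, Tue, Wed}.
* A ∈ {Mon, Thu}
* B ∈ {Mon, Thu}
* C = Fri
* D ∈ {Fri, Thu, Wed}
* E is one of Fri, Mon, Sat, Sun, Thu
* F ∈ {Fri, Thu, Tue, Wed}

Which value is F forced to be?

Tue

C's domain is down to {Fri}, so C = Fri. Strike Fri from D, E, F.
The 2 variables A and B are confined to {Mon, Thu}, which locks those values in; drop them from D, E, F.
D's domain is down to {Wed}, so D = Wed. Strike Wed from F.
So F = Tue.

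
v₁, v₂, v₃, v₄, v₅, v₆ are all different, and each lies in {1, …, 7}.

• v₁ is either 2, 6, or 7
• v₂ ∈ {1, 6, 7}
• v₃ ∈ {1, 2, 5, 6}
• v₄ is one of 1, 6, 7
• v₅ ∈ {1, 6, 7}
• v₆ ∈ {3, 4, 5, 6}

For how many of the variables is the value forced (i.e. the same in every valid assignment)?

2

v₂, v₄, v₅ share exactly the 3 values {1, 6, 7}; by pigeonhole those values go to them, so strike 1, 6, 7 from v₁, v₃, v₆.
That leaves v₁ = 2. Remove 2 from v₃.
v₃ must be 5 (only option left). So v₆ can't be 5.
Determined: v₁=2, v₃=5. The other variables each still have more than one consistent value. That makes 2.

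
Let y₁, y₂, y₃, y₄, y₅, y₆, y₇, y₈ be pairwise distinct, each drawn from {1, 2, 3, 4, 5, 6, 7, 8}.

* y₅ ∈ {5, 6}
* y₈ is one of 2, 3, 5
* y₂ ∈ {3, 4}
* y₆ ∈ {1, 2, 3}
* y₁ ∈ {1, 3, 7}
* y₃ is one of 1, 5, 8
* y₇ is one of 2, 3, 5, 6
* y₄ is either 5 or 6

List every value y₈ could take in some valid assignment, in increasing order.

The 8 variables together cover exactly {1, 2, 3, 4, 5, 6, 7, 8} — 8 values for 8 variables — and 4 appears only in y₂'s list, so y₂ = 4.
The 7 still-open variables together cover exactly {1, 2, 3, 5, 6, 7, 8} — 7 values for 7 variables — and 7 appears only in y₁'s list, so y₁ = 7.
The 6 still-open variables draw from only 6 values {1, 2, 3, 5, 6, 8}, so each is used; only y₃ can be 8, hence y₃ = 8.
The 5 still-open variables draw from only 5 values {1, 2, 3, 5, 6}, so each is used; only y₆ can be 1, hence y₆ = 1.
y₄ and y₅ share exactly the 2 values {5, 6}; by pigeonhole those values go to them, so strike 5, 6 from y₇, y₈.
No further eliminations apply; y₈ can still be any of 2, 3.

2, 3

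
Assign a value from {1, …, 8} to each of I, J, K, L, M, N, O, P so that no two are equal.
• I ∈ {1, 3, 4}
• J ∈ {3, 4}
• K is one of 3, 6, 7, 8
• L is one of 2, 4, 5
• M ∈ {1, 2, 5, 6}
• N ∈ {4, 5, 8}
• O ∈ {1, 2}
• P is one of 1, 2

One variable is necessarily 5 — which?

The 8 variables together cover exactly {1, 2, 3, 4, 5, 6, 7, 8} — 8 values for 8 variables — and 7 appears only in K's list, so K = 7.
The 7 still-open variables draw from only 7 values {1, 2, 3, 4, 5, 6, 8}, so each is used; only M can be 6, hence M = 6.
The 6 still-open variables together cover exactly {1, 2, 3, 4, 5, 8} — 6 values for 6 variables — and 8 appears only in N's list, so N = 8.
The 5 still-open variables draw from only 5 values {1, 2, 3, 4, 5}, so each is used; only L can be 5, hence L = 5.

L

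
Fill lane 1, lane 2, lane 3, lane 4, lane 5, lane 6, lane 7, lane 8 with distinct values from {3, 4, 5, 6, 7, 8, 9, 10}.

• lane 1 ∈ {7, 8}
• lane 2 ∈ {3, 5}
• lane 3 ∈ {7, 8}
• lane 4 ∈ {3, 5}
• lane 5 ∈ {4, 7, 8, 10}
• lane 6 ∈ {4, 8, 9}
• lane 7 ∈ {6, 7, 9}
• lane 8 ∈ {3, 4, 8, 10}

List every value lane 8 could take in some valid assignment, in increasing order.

The 8 variables draw from only 8 values {3, 4, 5, 6, 7, 8, 9, 10}, so each is used; only lane 7 can be 6, hence lane 7 = 6.
Among the 7 still-open variables, 9 fits only lane 6 (and all 7 values in {3, 4, 5, 7, 8, 9, 10} must be used), so lane 6 = 9.
lane 1 and lane 3 between them cover only {7, 8} — a naked pair. Remove those values from lane 5, lane 8.
lane 2 and lane 4 share exactly the 2 values {3, 5}; by pigeonhole those values go to them, so strike 3, 5 from lane 8.
No further eliminations apply; lane 8 can still be any of 4, 10.

4, 10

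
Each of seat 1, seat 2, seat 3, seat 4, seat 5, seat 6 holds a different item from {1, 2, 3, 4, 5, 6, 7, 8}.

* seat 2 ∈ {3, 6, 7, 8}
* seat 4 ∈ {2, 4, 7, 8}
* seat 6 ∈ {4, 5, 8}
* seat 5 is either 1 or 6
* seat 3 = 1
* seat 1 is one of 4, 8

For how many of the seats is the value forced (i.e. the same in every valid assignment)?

2

seat 3 has just one choice, so seat 3 = 1. Strike 1 from seat 5.
seat 5 must be 6 (only option left). Remove 6 from seat 2.
Determined: seat 3=1, seat 5=6. The other seats each still have more than one consistent value. That makes 2.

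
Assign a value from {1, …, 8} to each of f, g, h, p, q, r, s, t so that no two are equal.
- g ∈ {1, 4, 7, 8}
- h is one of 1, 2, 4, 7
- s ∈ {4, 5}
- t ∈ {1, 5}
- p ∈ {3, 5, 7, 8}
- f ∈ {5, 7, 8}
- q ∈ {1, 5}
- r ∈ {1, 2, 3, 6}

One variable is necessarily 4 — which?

Among the 8 variables, 6 fits only r (and all 8 values in {1, 2, 3, 4, 5, 6, 7, 8} must be used), so r = 6.
The 7 still-open variables draw from only 7 values {1, 2, 3, 4, 5, 7, 8}, so each is used; only h can be 2, hence h = 2.
The 6 still-open variables draw from only 6 values {1, 3, 4, 5, 7, 8}, so each is used; only p can be 3, hence p = 3.
The 2 variables q and t are confined to {1, 5}, which locks those values in; drop them from f, g, s.
So 4 goes to s.

s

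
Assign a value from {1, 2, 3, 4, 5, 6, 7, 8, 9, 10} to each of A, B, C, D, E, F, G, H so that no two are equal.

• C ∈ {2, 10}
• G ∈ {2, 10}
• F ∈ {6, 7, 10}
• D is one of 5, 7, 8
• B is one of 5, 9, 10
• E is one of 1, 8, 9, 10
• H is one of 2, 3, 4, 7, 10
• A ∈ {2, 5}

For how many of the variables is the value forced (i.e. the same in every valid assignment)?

The 2 variables C and G are confined to {2, 10}, which locks those values in; drop them from A, B, E, F, H.
A's domain is down to {5}, so A = 5. So B, D can't be 5.
B must be 9 (only option left). So E can't be 9.
Determined: A=5, B=9. The other variables each still have more than one consistent value. That makes 2.

2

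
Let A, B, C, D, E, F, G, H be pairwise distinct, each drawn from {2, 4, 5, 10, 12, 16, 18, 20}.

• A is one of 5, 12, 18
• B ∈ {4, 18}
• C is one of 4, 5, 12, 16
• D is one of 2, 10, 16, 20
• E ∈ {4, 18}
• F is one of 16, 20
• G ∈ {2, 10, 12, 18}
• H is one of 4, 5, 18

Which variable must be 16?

C

The 2 variables B and E are confined to {4, 18}, which locks those values in; drop them from A, C, G, H.
H's domain is down to {5}, so H = 5. Remove 5 from A, C.
A has just one choice, so A = 12. Strike 12 from C, G.
So 16 goes to C.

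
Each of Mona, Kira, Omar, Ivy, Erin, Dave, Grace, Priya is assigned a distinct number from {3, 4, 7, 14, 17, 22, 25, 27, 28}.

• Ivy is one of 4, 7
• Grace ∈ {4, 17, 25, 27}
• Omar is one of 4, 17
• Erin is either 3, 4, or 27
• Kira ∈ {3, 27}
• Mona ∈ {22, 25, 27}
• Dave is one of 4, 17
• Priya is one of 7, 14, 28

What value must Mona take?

The 2 variables Omar and Dave are confined to {4, 17}, which locks those values in; drop them from Ivy, Erin, Grace.
Ivy has just one choice, so Ivy = 7. Remove 7 from Priya.
The 2 variables Kira and Erin are confined to {3, 27}, which locks those values in; drop them from Mona, Grace.
Grace has just one choice, so Grace = 25. So Mona can't be 25.
So Mona = 22.

22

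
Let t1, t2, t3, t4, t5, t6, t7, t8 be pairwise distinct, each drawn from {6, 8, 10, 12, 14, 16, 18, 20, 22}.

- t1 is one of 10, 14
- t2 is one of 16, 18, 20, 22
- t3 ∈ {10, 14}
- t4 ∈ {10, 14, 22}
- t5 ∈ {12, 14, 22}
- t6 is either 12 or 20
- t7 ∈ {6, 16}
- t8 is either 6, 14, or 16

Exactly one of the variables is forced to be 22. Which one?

t4

The 8 variables draw from only 8 values {6, 10, 12, 14, 16, 18, 20, 22}, so each is used; only t2 can be 18, hence t2 = 18.
The 7 still-open variables together cover exactly {6, 10, 12, 14, 16, 20, 22} — 7 values for 7 variables — and 20 appears only in t6's list, so t6 = 20.
The 6 still-open variables draw from only 6 values {6, 10, 12, 14, 16, 22}, so each is used; only t5 can be 12, hence t5 = 12.
The 5 still-open variables draw from only 5 values {6, 10, 14, 16, 22}, so each is used; only t4 can be 22, hence t4 = 22.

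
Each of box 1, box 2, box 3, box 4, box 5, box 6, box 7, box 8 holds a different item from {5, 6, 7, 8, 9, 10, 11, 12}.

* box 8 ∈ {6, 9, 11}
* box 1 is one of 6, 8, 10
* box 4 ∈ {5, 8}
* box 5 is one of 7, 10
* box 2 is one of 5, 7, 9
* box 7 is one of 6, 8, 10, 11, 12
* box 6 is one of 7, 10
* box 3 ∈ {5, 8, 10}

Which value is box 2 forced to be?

9

The 8 variables together cover exactly {5, 6, 7, 8, 9, 10, 11, 12} — 8 values for 8 variables — and 12 appears only in box 7's list, so box 7 = 12.
The 7 still-open variables together cover exactly {5, 6, 7, 8, 9, 10, 11} — 7 values for 7 variables — and 11 appears only in box 8's list, so box 8 = 11.
Among the 6 still-open variables, 6 fits only box 1 (and all 6 values in {5, 6, 7, 8, 9, 10} must be used), so box 1 = 6.
The 5 still-open variables together cover exactly {5, 7, 8, 9, 10} — 5 values for 5 variables — and 9 appears only in box 2's list, so box 2 = 9.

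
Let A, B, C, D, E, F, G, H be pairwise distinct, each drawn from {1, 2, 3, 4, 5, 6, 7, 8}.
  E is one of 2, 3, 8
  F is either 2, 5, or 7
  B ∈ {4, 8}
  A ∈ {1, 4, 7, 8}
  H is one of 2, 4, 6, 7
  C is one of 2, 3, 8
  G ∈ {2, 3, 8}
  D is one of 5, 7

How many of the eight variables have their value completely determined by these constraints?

Among the 8 variables, 1 fits only A (and all 8 values in {1, 2, 3, 4, 5, 6, 7, 8} must be used), so A = 1.
The 7 still-open variables draw from only 7 values {2, 3, 4, 5, 6, 7, 8}, so each is used; only H can be 6, hence H = 6.
Among the 6 still-open variables, 4 fits only B (and all 6 values in {2, 3, 4, 5, 7, 8} must be used), so B = 4.
C, E, G between them cover only {2, 3, 8} — a naked triple. Remove those values from F.
Determined: A=1, B=4, H=6. The other variables each still have more than one consistent value. That makes 3.

3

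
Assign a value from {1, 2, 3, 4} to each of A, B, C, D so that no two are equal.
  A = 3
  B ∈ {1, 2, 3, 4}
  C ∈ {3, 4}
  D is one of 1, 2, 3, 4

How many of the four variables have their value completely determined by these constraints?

2

A has just one choice, so A = 3. Strike 3 from B, C, D.
That leaves C = 4. So B, D can't be 4.
Determined: A=3, C=4. The other variables each still have more than one consistent value. That makes 2.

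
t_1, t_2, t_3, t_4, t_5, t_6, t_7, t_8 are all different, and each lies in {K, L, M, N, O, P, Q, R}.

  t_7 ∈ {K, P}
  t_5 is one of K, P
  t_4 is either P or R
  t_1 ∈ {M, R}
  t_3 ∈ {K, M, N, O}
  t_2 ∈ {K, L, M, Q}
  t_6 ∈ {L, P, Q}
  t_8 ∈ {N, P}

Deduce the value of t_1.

Among the 8 variables, O fits only t_3 (and all 8 values in {K, L, M, N, O, P, Q, R} must be used), so t_3 = O.
The 7 still-open variables together cover exactly {K, L, M, N, P, Q, R} — 7 values for 7 variables — and N appears only in t_8's list, so t_8 = N.
t_5 and t_7 share exactly the 2 values {K, P}; by pigeonhole those values go to them, so strike K, P from t_2, t_4, t_6.
t_4 has just one choice, so t_4 = R. Strike R from t_1.
So t_1 = M.

M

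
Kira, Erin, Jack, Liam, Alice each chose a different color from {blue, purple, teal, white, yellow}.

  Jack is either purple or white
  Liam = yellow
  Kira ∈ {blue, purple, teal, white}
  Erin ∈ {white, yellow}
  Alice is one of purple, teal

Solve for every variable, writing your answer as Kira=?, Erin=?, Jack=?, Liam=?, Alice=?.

Kira=blue, Erin=white, Jack=purple, Liam=yellow, Alice=teal

Liam has just one choice, so Liam = yellow. So Erin can't be yellow.
Erin must be white (only option left). Strike white from Kira, Jack.
Jack has just one choice, so Jack = purple. Eliminate purple elsewhere: Kira, Alice.
Alice's domain is down to {teal}, so Alice = teal. Eliminate teal elsewhere: Kira.
Kira must be blue (only option left).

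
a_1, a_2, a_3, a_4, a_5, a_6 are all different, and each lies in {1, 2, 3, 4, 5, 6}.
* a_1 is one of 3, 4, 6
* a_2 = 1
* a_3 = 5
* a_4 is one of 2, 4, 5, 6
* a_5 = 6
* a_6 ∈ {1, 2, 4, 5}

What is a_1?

3

a_2 has just one choice, so a_2 = 1. Strike 1 from a_6.
a_3 must be 5 (only option left). Eliminate 5 elsewhere: a_4, a_6.
a_5 must be 6 (only option left). Remove 6 from a_1, a_4.
The 3 still-open variables together cover exactly {2, 3, 4} — 3 values for 3 variables — and 3 appears only in a_1's list, so a_1 = 3.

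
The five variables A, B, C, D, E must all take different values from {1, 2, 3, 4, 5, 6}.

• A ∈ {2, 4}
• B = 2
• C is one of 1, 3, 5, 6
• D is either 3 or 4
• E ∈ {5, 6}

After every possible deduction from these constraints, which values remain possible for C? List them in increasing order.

B's domain is down to {2}, so B = 2. Eliminate 2 elsewhere: A.
A has just one choice, so A = 4. Remove 4 from D.
That leaves D = 3. Eliminate 3 elsewhere: C.
No further eliminations apply; C can still be any of 1, 5, 6.

1, 5, 6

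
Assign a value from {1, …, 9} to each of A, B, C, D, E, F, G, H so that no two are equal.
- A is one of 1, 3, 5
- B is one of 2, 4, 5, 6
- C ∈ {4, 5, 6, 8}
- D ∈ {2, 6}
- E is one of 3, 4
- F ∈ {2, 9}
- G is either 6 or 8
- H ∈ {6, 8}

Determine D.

2

Among the 8 variables, 1 fits only A (and all 8 values in {1, 2, 3, 4, 5, 6, 8, 9} must be used), so A = 1.
The 7 still-open variables together cover exactly {2, 3, 4, 5, 6, 8, 9} — 7 values for 7 variables — and 3 appears only in E's list, so E = 3.
Among the 6 still-open variables, 9 fits only F (and all 6 values in {2, 4, 5, 6, 8, 9} must be used), so F = 9.
The 2 variables G and H are confined to {6, 8}, which locks those values in; drop them from B, C, D.
So D = 2.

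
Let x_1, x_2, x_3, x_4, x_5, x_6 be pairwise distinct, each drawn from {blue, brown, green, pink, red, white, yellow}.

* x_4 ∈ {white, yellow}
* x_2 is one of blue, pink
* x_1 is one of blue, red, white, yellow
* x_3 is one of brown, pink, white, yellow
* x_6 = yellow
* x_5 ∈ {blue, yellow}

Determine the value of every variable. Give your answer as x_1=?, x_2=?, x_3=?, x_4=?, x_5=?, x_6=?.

x_6's domain is down to {yellow}, so x_6 = yellow. So x_1, x_3, x_4, x_5 can't be yellow.
x_4 must be white (only option left). So x_1, x_3 can't be white.
x_5 has just one choice, so x_5 = blue. So x_1, x_2 can't be blue.
x_1 must be red (only option left).
x_2 must be pink (only option left). Eliminate pink elsewhere: x_3.
x_3's domain is down to {brown}, so x_3 = brown.

x_1=red, x_2=pink, x_3=brown, x_4=white, x_5=blue, x_6=yellow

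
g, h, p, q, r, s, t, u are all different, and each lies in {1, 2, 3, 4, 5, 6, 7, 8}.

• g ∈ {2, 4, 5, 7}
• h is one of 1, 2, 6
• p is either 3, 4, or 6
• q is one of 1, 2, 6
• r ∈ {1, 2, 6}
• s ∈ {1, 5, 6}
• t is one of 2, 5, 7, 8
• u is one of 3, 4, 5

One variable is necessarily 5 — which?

s

The 8 variables together cover exactly {1, 2, 3, 4, 5, 6, 7, 8} — 8 values for 8 variables — and 8 appears only in t's list, so t = 8.
The 7 still-open variables together cover exactly {1, 2, 3, 4, 5, 6, 7} — 7 values for 7 variables — and 7 appears only in g's list, so g = 7.
h, q, r between them cover only {1, 2, 6} — a naked triple. Remove those values from p, s.
So 5 goes to s.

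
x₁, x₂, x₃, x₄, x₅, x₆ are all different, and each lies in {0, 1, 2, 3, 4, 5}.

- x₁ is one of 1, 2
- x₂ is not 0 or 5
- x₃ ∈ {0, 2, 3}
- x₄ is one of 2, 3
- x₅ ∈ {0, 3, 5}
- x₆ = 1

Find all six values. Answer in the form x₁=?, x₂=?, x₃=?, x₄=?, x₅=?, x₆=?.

x₆'s domain is down to {1}, so x₆ = 1. Remove 1 from x₁, x₂.
x₁ has just one choice, so x₁ = 2. Remove 2 from x₂, x₃, x₄.
That leaves x₄ = 3. Strike 3 from x₂, x₃, x₅.
x₂ has just one choice, so x₂ = 4.
x₃ must be 0 (only option left). Eliminate 0 elsewhere: x₅.
x₅ must be 5 (only option left).

x₁=2, x₂=4, x₃=0, x₄=3, x₅=5, x₆=1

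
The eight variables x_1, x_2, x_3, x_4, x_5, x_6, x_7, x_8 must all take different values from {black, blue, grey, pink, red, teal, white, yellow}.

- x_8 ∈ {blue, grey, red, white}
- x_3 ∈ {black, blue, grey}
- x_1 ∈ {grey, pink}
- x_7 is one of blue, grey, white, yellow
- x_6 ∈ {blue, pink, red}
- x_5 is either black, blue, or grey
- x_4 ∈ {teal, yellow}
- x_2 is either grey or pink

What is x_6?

red

Among the 8 variables, teal fits only x_4 (and all 8 values in {black, blue, grey, pink, red, teal, white, yellow} must be used), so x_4 = teal.
Among the 7 still-open variables, yellow fits only x_7 (and all 7 values in {black, blue, grey, pink, red, white, yellow} must be used), so x_7 = yellow.
The 6 still-open variables together cover exactly {black, blue, grey, pink, red, white} — 6 values for 6 variables — and white appears only in x_8's list, so x_8 = white.
The 5 still-open variables draw from only 5 values {black, blue, grey, pink, red}, so each is used; only x_6 can be red, hence x_6 = red.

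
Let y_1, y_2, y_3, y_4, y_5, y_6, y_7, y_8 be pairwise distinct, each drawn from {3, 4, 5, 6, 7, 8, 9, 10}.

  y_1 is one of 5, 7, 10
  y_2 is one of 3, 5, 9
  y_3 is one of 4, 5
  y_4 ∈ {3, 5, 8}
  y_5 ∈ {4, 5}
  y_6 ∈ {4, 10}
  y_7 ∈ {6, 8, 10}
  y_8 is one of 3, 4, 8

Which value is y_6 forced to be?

10

The 8 variables draw from only 8 values {3, 4, 5, 6, 7, 8, 9, 10}, so each is used; only y_7 can be 6, hence y_7 = 6.
The 7 still-open variables draw from only 7 values {3, 4, 5, 7, 8, 9, 10}, so each is used; only y_1 can be 7, hence y_1 = 7.
The 6 still-open variables draw from only 6 values {3, 4, 5, 8, 9, 10}, so each is used; only y_2 can be 9, hence y_2 = 9.
Among the 5 still-open variables, 10 fits only y_6 (and all 5 values in {3, 4, 5, 8, 10} must be used), so y_6 = 10.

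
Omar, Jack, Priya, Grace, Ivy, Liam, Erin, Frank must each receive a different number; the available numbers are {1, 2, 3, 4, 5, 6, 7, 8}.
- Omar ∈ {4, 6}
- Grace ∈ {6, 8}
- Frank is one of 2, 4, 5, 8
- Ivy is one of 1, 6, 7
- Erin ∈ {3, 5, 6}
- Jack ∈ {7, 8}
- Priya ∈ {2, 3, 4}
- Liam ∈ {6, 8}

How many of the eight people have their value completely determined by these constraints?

3

Among the 8 variables, 1 fits only Ivy (and all 8 values in {1, 2, 3, 4, 5, 6, 7, 8} must be used), so Ivy = 1.
Among the 7 still-open variables, 7 fits only Jack (and all 7 values in {2, 3, 4, 5, 6, 7, 8} must be used), so Jack = 7.
The 2 variables Grace and Liam are confined to {6, 8}, which locks those values in; drop them from Omar, Erin, Frank.
Omar must be 4 (only option left). So Priya, Frank can't be 4.
Determined: Omar=4, Jack=7, Ivy=1. The other people each still have more than one consistent value. That makes 3.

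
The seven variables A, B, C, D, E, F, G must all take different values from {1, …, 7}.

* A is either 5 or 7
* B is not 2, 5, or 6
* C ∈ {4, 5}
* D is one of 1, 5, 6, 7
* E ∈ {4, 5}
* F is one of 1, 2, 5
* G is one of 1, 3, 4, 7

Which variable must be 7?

The 7 variables together cover exactly {1, 2, 3, 4, 5, 6, 7} — 7 values for 7 variables — and 2 appears only in F's list, so F = 2.
The 6 still-open variables draw from only 6 values {1, 3, 4, 5, 6, 7}, so each is used; only D can be 6, hence D = 6.
C and E between them cover only {4, 5} — a naked pair. Remove those values from A, B, G.
So 7 goes to A.

A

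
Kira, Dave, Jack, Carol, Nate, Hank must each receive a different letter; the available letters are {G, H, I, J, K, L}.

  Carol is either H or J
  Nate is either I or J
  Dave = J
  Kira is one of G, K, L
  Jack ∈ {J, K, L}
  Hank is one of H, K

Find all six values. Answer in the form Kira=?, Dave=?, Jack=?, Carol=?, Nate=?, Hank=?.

Dave must be J (only option left). Strike J from Jack, Carol, Nate.
Carol's domain is down to {H}, so Carol = H. Strike H from Hank.
Nate's domain is down to {I}, so Nate = I.
Hank's domain is down to {K}, so Hank = K. Remove K from Kira, Jack.
Jack must be L (only option left). Eliminate L elsewhere: Kira.
Kira's domain is down to {G}, so Kira = G.

Kira=G, Dave=J, Jack=L, Carol=H, Nate=I, Hank=K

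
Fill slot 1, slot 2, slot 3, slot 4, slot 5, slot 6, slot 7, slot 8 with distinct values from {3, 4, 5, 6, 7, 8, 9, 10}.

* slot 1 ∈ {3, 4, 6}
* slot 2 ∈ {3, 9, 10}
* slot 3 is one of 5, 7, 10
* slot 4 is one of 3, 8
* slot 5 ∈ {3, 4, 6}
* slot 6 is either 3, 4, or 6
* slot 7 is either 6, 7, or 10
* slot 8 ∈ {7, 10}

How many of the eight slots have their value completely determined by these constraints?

3

The 8 variables draw from only 8 values {3, 4, 5, 6, 7, 8, 9, 10}, so each is used; only slot 3 can be 5, hence slot 3 = 5.
Among the 7 still-open variables, 8 fits only slot 4 (and all 7 values in {3, 4, 6, 7, 8, 9, 10} must be used), so slot 4 = 8.
Among the 6 still-open variables, 9 fits only slot 2 (and all 6 values in {3, 4, 6, 7, 9, 10} must be used), so slot 2 = 9.
slot 1, slot 5, slot 6 share exactly the 3 values {3, 4, 6}; by pigeonhole those values go to them, so strike 3, 4, 6 from slot 7.
Determined: slot 2=9, slot 3=5, slot 4=8. The other slots each still have more than one consistent value. That makes 3.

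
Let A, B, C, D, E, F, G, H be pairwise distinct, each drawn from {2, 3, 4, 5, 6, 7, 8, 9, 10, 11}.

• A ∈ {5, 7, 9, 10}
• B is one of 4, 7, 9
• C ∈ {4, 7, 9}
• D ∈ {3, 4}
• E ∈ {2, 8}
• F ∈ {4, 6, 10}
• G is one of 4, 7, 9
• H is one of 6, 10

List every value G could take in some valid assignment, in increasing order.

B, C, G between them cover only {4, 7, 9} — a naked triple. Remove those values from A, D, F.
D must be 3 (only option left).
F and H between them cover only {6, 10} — a naked pair. Remove those values from A.
A must be 5 (only option left).
No further eliminations apply; G can still be any of 4, 7, 9.

4, 7, 9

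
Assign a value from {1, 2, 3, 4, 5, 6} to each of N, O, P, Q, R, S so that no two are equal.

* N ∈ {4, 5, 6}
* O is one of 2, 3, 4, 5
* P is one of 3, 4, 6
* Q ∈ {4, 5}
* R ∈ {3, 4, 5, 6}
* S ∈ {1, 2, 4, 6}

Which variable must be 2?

The 6 variables draw from only 6 values {1, 2, 3, 4, 5, 6}, so each is used; only S can be 1, hence S = 1.
Among the 5 still-open variables, 2 fits only O (and all 5 values in {2, 3, 4, 5, 6} must be used), so O = 2.

O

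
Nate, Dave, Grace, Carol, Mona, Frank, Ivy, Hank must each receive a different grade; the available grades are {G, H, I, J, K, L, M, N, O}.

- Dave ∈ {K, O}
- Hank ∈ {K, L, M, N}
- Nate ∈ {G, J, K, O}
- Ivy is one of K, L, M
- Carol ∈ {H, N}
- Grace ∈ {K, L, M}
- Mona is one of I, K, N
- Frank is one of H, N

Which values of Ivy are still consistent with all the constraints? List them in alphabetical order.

Carol and Frank share exactly the 2 values {H, N}; by pigeonhole those values go to them, so strike H, N from Mona, Hank.
The 3 variables Grace, Ivy, Hank are confined to {K, L, M}, which locks those values in; drop them from Nate, Dave, Mona.
That leaves Dave = O. Eliminate O elsewhere: Nate.
Mona has just one choice, so Mona = I.
No further eliminations apply; Ivy can still be any of K, L, M.

K, L, M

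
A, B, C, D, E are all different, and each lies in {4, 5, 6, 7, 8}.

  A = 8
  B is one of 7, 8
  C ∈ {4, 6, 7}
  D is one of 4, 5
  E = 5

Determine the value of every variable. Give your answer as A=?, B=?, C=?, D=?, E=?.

A has just one choice, so A = 8. Strike 8 from B.
B has just one choice, so B = 7. Eliminate 7 elsewhere: C.
E has just one choice, so E = 5. Remove 5 from D.
That leaves D = 4. Eliminate 4 elsewhere: C.
That leaves C = 6.

A=8, B=7, C=6, D=4, E=5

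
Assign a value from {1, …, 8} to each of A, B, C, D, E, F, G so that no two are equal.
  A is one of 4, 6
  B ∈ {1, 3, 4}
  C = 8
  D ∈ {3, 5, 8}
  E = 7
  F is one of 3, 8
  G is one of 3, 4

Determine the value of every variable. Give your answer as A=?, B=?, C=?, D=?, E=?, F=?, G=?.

C's domain is down to {8}, so C = 8. Remove 8 from D, F.
E has just one choice, so E = 7.
That leaves F = 3. Eliminate 3 elsewhere: B, D, G.
G must be 4 (only option left). Eliminate 4 elsewhere: A, B.
That leaves A = 6.
B must be 1 (only option left).
D has just one choice, so D = 5.

A=6, B=1, C=8, D=5, E=7, F=3, G=4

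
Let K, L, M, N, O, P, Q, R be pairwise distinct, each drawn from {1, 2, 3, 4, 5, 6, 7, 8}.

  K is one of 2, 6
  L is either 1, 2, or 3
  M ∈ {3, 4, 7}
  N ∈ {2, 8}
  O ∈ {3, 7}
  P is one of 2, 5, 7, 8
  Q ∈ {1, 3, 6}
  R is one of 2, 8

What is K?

Among the 8 variables, 4 fits only M (and all 8 values in {1, 2, 3, 4, 5, 6, 7, 8} must be used), so M = 4.
The 7 still-open variables draw from only 7 values {1, 2, 3, 5, 6, 7, 8}, so each is used; only P can be 5, hence P = 5.
The 6 still-open variables together cover exactly {1, 2, 3, 6, 7, 8} — 6 values for 6 variables — and 7 appears only in O's list, so O = 7.
N and R between them cover only {2, 8} — a naked pair. Remove those values from K, L.
So K = 6.

6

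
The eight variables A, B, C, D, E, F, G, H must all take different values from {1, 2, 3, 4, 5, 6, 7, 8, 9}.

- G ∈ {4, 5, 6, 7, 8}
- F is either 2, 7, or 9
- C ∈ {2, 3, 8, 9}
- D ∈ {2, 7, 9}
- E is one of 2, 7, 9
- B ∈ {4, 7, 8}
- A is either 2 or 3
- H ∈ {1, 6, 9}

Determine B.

D, E, F share exactly the 3 values {2, 7, 9}; by pigeonhole those values go to them, so strike 2, 7, 9 from A, B, C, G, H.
That leaves A = 3. So C can't be 3.
C has just one choice, so C = 8. Eliminate 8 elsewhere: B, G.
So B = 4.

4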